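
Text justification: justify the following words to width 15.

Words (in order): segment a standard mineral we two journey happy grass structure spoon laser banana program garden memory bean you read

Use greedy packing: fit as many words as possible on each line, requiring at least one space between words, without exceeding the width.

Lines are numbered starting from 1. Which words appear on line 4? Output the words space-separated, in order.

Line 1: ['segment', 'a'] (min_width=9, slack=6)
Line 2: ['standard'] (min_width=8, slack=7)
Line 3: ['mineral', 'we', 'two'] (min_width=14, slack=1)
Line 4: ['journey', 'happy'] (min_width=13, slack=2)
Line 5: ['grass', 'structure'] (min_width=15, slack=0)
Line 6: ['spoon', 'laser'] (min_width=11, slack=4)
Line 7: ['banana', 'program'] (min_width=14, slack=1)
Line 8: ['garden', 'memory'] (min_width=13, slack=2)
Line 9: ['bean', 'you', 'read'] (min_width=13, slack=2)

Answer: journey happy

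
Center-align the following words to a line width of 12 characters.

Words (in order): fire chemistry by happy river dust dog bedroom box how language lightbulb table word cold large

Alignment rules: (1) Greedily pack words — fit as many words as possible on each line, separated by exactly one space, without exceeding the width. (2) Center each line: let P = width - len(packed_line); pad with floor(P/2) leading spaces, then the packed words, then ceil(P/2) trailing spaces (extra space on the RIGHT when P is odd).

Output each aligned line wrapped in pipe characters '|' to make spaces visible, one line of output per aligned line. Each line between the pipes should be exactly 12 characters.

Line 1: ['fire'] (min_width=4, slack=8)
Line 2: ['chemistry', 'by'] (min_width=12, slack=0)
Line 3: ['happy', 'river'] (min_width=11, slack=1)
Line 4: ['dust', 'dog'] (min_width=8, slack=4)
Line 5: ['bedroom', 'box'] (min_width=11, slack=1)
Line 6: ['how', 'language'] (min_width=12, slack=0)
Line 7: ['lightbulb'] (min_width=9, slack=3)
Line 8: ['table', 'word'] (min_width=10, slack=2)
Line 9: ['cold', 'large'] (min_width=10, slack=2)

Answer: |    fire    |
|chemistry by|
|happy river |
|  dust dog  |
|bedroom box |
|how language|
| lightbulb  |
| table word |
| cold large |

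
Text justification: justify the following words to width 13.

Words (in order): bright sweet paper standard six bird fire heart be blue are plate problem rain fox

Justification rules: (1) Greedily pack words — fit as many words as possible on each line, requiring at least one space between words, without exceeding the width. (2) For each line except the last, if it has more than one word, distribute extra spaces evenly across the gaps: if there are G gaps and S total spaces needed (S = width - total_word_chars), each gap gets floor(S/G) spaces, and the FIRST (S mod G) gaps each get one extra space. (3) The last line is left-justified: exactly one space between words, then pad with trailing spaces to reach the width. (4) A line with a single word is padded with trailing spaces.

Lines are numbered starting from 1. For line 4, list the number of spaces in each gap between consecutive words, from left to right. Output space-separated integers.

Answer: 5

Derivation:
Line 1: ['bright', 'sweet'] (min_width=12, slack=1)
Line 2: ['paper'] (min_width=5, slack=8)
Line 3: ['standard', 'six'] (min_width=12, slack=1)
Line 4: ['bird', 'fire'] (min_width=9, slack=4)
Line 5: ['heart', 'be', 'blue'] (min_width=13, slack=0)
Line 6: ['are', 'plate'] (min_width=9, slack=4)
Line 7: ['problem', 'rain'] (min_width=12, slack=1)
Line 8: ['fox'] (min_width=3, slack=10)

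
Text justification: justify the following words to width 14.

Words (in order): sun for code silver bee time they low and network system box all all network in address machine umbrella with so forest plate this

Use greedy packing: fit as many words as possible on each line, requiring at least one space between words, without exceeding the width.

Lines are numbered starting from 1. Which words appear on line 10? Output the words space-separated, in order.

Answer: so forest

Derivation:
Line 1: ['sun', 'for', 'code'] (min_width=12, slack=2)
Line 2: ['silver', 'bee'] (min_width=10, slack=4)
Line 3: ['time', 'they', 'low'] (min_width=13, slack=1)
Line 4: ['and', 'network'] (min_width=11, slack=3)
Line 5: ['system', 'box', 'all'] (min_width=14, slack=0)
Line 6: ['all', 'network', 'in'] (min_width=14, slack=0)
Line 7: ['address'] (min_width=7, slack=7)
Line 8: ['machine'] (min_width=7, slack=7)
Line 9: ['umbrella', 'with'] (min_width=13, slack=1)
Line 10: ['so', 'forest'] (min_width=9, slack=5)
Line 11: ['plate', 'this'] (min_width=10, slack=4)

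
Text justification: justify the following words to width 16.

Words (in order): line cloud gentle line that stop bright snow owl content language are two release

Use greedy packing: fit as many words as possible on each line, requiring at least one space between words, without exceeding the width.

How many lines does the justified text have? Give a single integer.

Line 1: ['line', 'cloud'] (min_width=10, slack=6)
Line 2: ['gentle', 'line', 'that'] (min_width=16, slack=0)
Line 3: ['stop', 'bright', 'snow'] (min_width=16, slack=0)
Line 4: ['owl', 'content'] (min_width=11, slack=5)
Line 5: ['language', 'are', 'two'] (min_width=16, slack=0)
Line 6: ['release'] (min_width=7, slack=9)
Total lines: 6

Answer: 6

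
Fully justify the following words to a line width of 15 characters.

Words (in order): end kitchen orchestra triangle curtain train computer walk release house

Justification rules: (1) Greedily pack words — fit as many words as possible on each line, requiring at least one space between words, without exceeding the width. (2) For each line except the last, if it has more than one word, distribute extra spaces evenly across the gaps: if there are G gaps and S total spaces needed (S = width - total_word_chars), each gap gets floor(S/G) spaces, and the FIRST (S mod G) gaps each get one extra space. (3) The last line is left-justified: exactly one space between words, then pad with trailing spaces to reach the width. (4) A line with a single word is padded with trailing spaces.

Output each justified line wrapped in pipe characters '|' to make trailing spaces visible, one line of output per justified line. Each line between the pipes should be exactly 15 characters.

Answer: |end     kitchen|
|orchestra      |
|triangle       |
|curtain   train|
|computer   walk|
|release house  |

Derivation:
Line 1: ['end', 'kitchen'] (min_width=11, slack=4)
Line 2: ['orchestra'] (min_width=9, slack=6)
Line 3: ['triangle'] (min_width=8, slack=7)
Line 4: ['curtain', 'train'] (min_width=13, slack=2)
Line 5: ['computer', 'walk'] (min_width=13, slack=2)
Line 6: ['release', 'house'] (min_width=13, slack=2)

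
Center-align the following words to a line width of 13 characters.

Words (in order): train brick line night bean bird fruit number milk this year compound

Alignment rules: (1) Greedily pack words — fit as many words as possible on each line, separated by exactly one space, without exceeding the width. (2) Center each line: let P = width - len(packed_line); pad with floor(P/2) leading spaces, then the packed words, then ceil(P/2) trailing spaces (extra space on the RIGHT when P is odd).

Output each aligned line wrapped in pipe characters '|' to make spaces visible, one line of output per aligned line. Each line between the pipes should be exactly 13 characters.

Answer: | train brick |
| line night  |
|  bean bird  |
|fruit number |
|  milk this  |
|year compound|

Derivation:
Line 1: ['train', 'brick'] (min_width=11, slack=2)
Line 2: ['line', 'night'] (min_width=10, slack=3)
Line 3: ['bean', 'bird'] (min_width=9, slack=4)
Line 4: ['fruit', 'number'] (min_width=12, slack=1)
Line 5: ['milk', 'this'] (min_width=9, slack=4)
Line 6: ['year', 'compound'] (min_width=13, slack=0)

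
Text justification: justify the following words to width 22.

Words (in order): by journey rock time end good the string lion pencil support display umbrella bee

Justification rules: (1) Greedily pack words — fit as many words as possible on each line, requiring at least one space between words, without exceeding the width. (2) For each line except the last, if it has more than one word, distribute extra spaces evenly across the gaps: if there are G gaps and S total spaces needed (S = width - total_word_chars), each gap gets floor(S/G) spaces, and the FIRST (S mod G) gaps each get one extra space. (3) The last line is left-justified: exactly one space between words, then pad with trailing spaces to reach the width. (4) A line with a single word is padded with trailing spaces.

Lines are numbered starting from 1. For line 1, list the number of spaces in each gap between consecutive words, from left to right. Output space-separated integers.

Answer: 2 2 1

Derivation:
Line 1: ['by', 'journey', 'rock', 'time'] (min_width=20, slack=2)
Line 2: ['end', 'good', 'the', 'string'] (min_width=19, slack=3)
Line 3: ['lion', 'pencil', 'support'] (min_width=19, slack=3)
Line 4: ['display', 'umbrella', 'bee'] (min_width=20, slack=2)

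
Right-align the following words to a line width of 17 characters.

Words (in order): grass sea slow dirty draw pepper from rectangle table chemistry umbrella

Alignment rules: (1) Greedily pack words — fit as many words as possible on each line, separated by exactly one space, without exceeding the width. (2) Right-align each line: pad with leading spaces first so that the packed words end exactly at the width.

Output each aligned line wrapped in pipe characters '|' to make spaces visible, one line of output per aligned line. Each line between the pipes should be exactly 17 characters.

Line 1: ['grass', 'sea', 'slow'] (min_width=14, slack=3)
Line 2: ['dirty', 'draw', 'pepper'] (min_width=17, slack=0)
Line 3: ['from', 'rectangle'] (min_width=14, slack=3)
Line 4: ['table', 'chemistry'] (min_width=15, slack=2)
Line 5: ['umbrella'] (min_width=8, slack=9)

Answer: |   grass sea slow|
|dirty draw pepper|
|   from rectangle|
|  table chemistry|
|         umbrella|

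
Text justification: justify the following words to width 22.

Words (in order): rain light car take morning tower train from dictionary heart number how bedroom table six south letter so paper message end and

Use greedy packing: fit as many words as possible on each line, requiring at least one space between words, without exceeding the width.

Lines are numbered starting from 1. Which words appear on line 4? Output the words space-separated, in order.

Answer: number how bedroom

Derivation:
Line 1: ['rain', 'light', 'car', 'take'] (min_width=19, slack=3)
Line 2: ['morning', 'tower', 'train'] (min_width=19, slack=3)
Line 3: ['from', 'dictionary', 'heart'] (min_width=21, slack=1)
Line 4: ['number', 'how', 'bedroom'] (min_width=18, slack=4)
Line 5: ['table', 'six', 'south', 'letter'] (min_width=22, slack=0)
Line 6: ['so', 'paper', 'message', 'end'] (min_width=20, slack=2)
Line 7: ['and'] (min_width=3, slack=19)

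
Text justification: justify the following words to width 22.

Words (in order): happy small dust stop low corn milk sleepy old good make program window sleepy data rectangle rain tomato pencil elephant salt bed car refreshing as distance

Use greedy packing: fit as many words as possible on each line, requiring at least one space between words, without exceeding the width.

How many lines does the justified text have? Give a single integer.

Line 1: ['happy', 'small', 'dust', 'stop'] (min_width=21, slack=1)
Line 2: ['low', 'corn', 'milk', 'sleepy'] (min_width=20, slack=2)
Line 3: ['old', 'good', 'make', 'program'] (min_width=21, slack=1)
Line 4: ['window', 'sleepy', 'data'] (min_width=18, slack=4)
Line 5: ['rectangle', 'rain', 'tomato'] (min_width=21, slack=1)
Line 6: ['pencil', 'elephant', 'salt'] (min_width=20, slack=2)
Line 7: ['bed', 'car', 'refreshing', 'as'] (min_width=21, slack=1)
Line 8: ['distance'] (min_width=8, slack=14)
Total lines: 8

Answer: 8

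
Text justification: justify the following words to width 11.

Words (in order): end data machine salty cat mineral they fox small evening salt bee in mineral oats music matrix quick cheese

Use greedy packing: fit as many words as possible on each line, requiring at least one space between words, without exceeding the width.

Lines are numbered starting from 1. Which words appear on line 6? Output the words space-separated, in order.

Answer: small

Derivation:
Line 1: ['end', 'data'] (min_width=8, slack=3)
Line 2: ['machine'] (min_width=7, slack=4)
Line 3: ['salty', 'cat'] (min_width=9, slack=2)
Line 4: ['mineral'] (min_width=7, slack=4)
Line 5: ['they', 'fox'] (min_width=8, slack=3)
Line 6: ['small'] (min_width=5, slack=6)
Line 7: ['evening'] (min_width=7, slack=4)
Line 8: ['salt', 'bee', 'in'] (min_width=11, slack=0)
Line 9: ['mineral'] (min_width=7, slack=4)
Line 10: ['oats', 'music'] (min_width=10, slack=1)
Line 11: ['matrix'] (min_width=6, slack=5)
Line 12: ['quick'] (min_width=5, slack=6)
Line 13: ['cheese'] (min_width=6, slack=5)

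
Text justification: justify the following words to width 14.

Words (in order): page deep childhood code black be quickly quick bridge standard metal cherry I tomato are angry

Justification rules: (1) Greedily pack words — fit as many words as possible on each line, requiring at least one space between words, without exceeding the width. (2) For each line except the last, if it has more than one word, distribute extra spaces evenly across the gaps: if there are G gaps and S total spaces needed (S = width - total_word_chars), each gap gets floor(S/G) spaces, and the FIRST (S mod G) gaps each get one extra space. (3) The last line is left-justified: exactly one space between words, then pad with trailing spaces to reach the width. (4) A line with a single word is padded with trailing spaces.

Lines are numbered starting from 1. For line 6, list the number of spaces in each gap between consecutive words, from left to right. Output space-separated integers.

Answer: 1

Derivation:
Line 1: ['page', 'deep'] (min_width=9, slack=5)
Line 2: ['childhood', 'code'] (min_width=14, slack=0)
Line 3: ['black', 'be'] (min_width=8, slack=6)
Line 4: ['quickly', 'quick'] (min_width=13, slack=1)
Line 5: ['bridge'] (min_width=6, slack=8)
Line 6: ['standard', 'metal'] (min_width=14, slack=0)
Line 7: ['cherry', 'I'] (min_width=8, slack=6)
Line 8: ['tomato', 'are'] (min_width=10, slack=4)
Line 9: ['angry'] (min_width=5, slack=9)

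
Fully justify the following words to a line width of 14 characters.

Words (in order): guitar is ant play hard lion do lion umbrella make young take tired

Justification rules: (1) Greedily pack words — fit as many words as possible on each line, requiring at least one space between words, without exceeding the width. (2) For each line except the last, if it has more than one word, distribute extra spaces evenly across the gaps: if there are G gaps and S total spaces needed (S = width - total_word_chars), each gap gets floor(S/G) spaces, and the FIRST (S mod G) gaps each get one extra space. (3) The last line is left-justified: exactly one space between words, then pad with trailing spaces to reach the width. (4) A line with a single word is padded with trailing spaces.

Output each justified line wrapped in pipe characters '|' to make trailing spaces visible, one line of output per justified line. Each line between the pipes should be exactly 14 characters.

Answer: |guitar  is ant|
|play hard lion|
|do        lion|
|umbrella  make|
|young     take|
|tired         |

Derivation:
Line 1: ['guitar', 'is', 'ant'] (min_width=13, slack=1)
Line 2: ['play', 'hard', 'lion'] (min_width=14, slack=0)
Line 3: ['do', 'lion'] (min_width=7, slack=7)
Line 4: ['umbrella', 'make'] (min_width=13, slack=1)
Line 5: ['young', 'take'] (min_width=10, slack=4)
Line 6: ['tired'] (min_width=5, slack=9)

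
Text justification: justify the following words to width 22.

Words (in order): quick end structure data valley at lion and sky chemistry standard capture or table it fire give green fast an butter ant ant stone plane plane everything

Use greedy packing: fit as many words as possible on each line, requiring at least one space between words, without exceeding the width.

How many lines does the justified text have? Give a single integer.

Line 1: ['quick', 'end', 'structure'] (min_width=19, slack=3)
Line 2: ['data', 'valley', 'at', 'lion'] (min_width=19, slack=3)
Line 3: ['and', 'sky', 'chemistry'] (min_width=17, slack=5)
Line 4: ['standard', 'capture', 'or'] (min_width=19, slack=3)
Line 5: ['table', 'it', 'fire', 'give'] (min_width=18, slack=4)
Line 6: ['green', 'fast', 'an', 'butter'] (min_width=20, slack=2)
Line 7: ['ant', 'ant', 'stone', 'plane'] (min_width=19, slack=3)
Line 8: ['plane', 'everything'] (min_width=16, slack=6)
Total lines: 8

Answer: 8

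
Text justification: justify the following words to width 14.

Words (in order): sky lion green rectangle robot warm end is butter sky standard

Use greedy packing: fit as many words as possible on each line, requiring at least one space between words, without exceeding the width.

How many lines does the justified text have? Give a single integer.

Line 1: ['sky', 'lion', 'green'] (min_width=14, slack=0)
Line 2: ['rectangle'] (min_width=9, slack=5)
Line 3: ['robot', 'warm', 'end'] (min_width=14, slack=0)
Line 4: ['is', 'butter', 'sky'] (min_width=13, slack=1)
Line 5: ['standard'] (min_width=8, slack=6)
Total lines: 5

Answer: 5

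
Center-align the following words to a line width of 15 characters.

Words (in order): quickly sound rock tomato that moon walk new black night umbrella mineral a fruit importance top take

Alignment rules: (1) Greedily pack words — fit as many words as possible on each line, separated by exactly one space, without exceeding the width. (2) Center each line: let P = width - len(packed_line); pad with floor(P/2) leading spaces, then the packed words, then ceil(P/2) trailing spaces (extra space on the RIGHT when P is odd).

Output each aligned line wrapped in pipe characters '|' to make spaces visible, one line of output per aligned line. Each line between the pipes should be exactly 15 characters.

Line 1: ['quickly', 'sound'] (min_width=13, slack=2)
Line 2: ['rock', 'tomato'] (min_width=11, slack=4)
Line 3: ['that', 'moon', 'walk'] (min_width=14, slack=1)
Line 4: ['new', 'black', 'night'] (min_width=15, slack=0)
Line 5: ['umbrella'] (min_width=8, slack=7)
Line 6: ['mineral', 'a', 'fruit'] (min_width=15, slack=0)
Line 7: ['importance', 'top'] (min_width=14, slack=1)
Line 8: ['take'] (min_width=4, slack=11)

Answer: | quickly sound |
|  rock tomato  |
|that moon walk |
|new black night|
|   umbrella    |
|mineral a fruit|
|importance top |
|     take      |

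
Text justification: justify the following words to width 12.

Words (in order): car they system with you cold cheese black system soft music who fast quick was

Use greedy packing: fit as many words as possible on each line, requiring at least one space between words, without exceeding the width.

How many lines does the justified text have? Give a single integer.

Answer: 8

Derivation:
Line 1: ['car', 'they'] (min_width=8, slack=4)
Line 2: ['system', 'with'] (min_width=11, slack=1)
Line 3: ['you', 'cold'] (min_width=8, slack=4)
Line 4: ['cheese', 'black'] (min_width=12, slack=0)
Line 5: ['system', 'soft'] (min_width=11, slack=1)
Line 6: ['music', 'who'] (min_width=9, slack=3)
Line 7: ['fast', 'quick'] (min_width=10, slack=2)
Line 8: ['was'] (min_width=3, slack=9)
Total lines: 8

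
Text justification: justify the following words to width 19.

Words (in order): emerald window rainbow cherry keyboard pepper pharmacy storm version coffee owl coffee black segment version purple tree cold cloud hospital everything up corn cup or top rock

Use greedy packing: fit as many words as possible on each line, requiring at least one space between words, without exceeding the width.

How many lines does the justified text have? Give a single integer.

Line 1: ['emerald', 'window'] (min_width=14, slack=5)
Line 2: ['rainbow', 'cherry'] (min_width=14, slack=5)
Line 3: ['keyboard', 'pepper'] (min_width=15, slack=4)
Line 4: ['pharmacy', 'storm'] (min_width=14, slack=5)
Line 5: ['version', 'coffee', 'owl'] (min_width=18, slack=1)
Line 6: ['coffee', 'black'] (min_width=12, slack=7)
Line 7: ['segment', 'version'] (min_width=15, slack=4)
Line 8: ['purple', 'tree', 'cold'] (min_width=16, slack=3)
Line 9: ['cloud', 'hospital'] (min_width=14, slack=5)
Line 10: ['everything', 'up', 'corn'] (min_width=18, slack=1)
Line 11: ['cup', 'or', 'top', 'rock'] (min_width=15, slack=4)
Total lines: 11

Answer: 11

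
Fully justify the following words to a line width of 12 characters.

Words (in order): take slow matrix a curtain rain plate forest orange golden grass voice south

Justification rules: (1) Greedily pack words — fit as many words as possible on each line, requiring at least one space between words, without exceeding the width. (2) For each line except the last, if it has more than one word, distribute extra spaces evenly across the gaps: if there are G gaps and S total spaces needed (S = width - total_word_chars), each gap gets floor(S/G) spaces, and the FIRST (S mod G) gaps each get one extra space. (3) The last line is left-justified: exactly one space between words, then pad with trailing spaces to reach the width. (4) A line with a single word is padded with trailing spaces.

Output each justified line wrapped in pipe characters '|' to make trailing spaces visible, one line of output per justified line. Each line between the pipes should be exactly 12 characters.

Line 1: ['take', 'slow'] (min_width=9, slack=3)
Line 2: ['matrix', 'a'] (min_width=8, slack=4)
Line 3: ['curtain', 'rain'] (min_width=12, slack=0)
Line 4: ['plate', 'forest'] (min_width=12, slack=0)
Line 5: ['orange'] (min_width=6, slack=6)
Line 6: ['golden', 'grass'] (min_width=12, slack=0)
Line 7: ['voice', 'south'] (min_width=11, slack=1)

Answer: |take    slow|
|matrix     a|
|curtain rain|
|plate forest|
|orange      |
|golden grass|
|voice south |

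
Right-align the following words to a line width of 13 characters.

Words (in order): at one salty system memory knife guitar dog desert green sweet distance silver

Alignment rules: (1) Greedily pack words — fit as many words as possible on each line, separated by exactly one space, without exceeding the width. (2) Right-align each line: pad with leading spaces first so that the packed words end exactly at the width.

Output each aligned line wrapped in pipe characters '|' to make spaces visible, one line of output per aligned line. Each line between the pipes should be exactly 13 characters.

Line 1: ['at', 'one', 'salty'] (min_width=12, slack=1)
Line 2: ['system', 'memory'] (min_width=13, slack=0)
Line 3: ['knife', 'guitar'] (min_width=12, slack=1)
Line 4: ['dog', 'desert'] (min_width=10, slack=3)
Line 5: ['green', 'sweet'] (min_width=11, slack=2)
Line 6: ['distance'] (min_width=8, slack=5)
Line 7: ['silver'] (min_width=6, slack=7)

Answer: | at one salty|
|system memory|
| knife guitar|
|   dog desert|
|  green sweet|
|     distance|
|       silver|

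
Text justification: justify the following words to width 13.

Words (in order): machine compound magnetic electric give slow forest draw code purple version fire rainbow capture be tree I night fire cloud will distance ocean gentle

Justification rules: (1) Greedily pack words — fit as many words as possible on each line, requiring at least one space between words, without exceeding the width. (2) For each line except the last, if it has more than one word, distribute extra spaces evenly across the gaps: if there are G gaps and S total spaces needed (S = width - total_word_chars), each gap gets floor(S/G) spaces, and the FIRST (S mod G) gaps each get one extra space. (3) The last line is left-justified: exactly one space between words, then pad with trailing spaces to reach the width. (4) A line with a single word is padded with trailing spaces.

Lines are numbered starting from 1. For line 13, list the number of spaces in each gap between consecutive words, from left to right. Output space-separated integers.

Answer: 1

Derivation:
Line 1: ['machine'] (min_width=7, slack=6)
Line 2: ['compound'] (min_width=8, slack=5)
Line 3: ['magnetic'] (min_width=8, slack=5)
Line 4: ['electric', 'give'] (min_width=13, slack=0)
Line 5: ['slow', 'forest'] (min_width=11, slack=2)
Line 6: ['draw', 'code'] (min_width=9, slack=4)
Line 7: ['purple'] (min_width=6, slack=7)
Line 8: ['version', 'fire'] (min_width=12, slack=1)
Line 9: ['rainbow'] (min_width=7, slack=6)
Line 10: ['capture', 'be'] (min_width=10, slack=3)
Line 11: ['tree', 'I', 'night'] (min_width=12, slack=1)
Line 12: ['fire', 'cloud'] (min_width=10, slack=3)
Line 13: ['will', 'distance'] (min_width=13, slack=0)
Line 14: ['ocean', 'gentle'] (min_width=12, slack=1)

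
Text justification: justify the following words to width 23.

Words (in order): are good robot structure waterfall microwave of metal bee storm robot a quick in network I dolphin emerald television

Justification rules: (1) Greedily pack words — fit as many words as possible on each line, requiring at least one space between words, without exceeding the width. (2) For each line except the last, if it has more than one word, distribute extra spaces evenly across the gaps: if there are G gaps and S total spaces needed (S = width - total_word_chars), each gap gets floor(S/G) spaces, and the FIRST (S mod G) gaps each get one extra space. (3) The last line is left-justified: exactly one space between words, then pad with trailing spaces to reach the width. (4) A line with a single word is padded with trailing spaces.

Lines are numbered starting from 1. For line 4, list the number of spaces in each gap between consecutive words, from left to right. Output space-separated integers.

Line 1: ['are', 'good', 'robot'] (min_width=14, slack=9)
Line 2: ['structure', 'waterfall'] (min_width=19, slack=4)
Line 3: ['microwave', 'of', 'metal', 'bee'] (min_width=22, slack=1)
Line 4: ['storm', 'robot', 'a', 'quick', 'in'] (min_width=22, slack=1)
Line 5: ['network', 'I', 'dolphin'] (min_width=17, slack=6)
Line 6: ['emerald', 'television'] (min_width=18, slack=5)

Answer: 2 1 1 1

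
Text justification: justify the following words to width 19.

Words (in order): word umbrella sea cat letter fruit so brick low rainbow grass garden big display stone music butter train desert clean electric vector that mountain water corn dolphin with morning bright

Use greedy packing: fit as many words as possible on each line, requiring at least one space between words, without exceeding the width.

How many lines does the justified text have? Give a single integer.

Line 1: ['word', 'umbrella', 'sea'] (min_width=17, slack=2)
Line 2: ['cat', 'letter', 'fruit', 'so'] (min_width=19, slack=0)
Line 3: ['brick', 'low', 'rainbow'] (min_width=17, slack=2)
Line 4: ['grass', 'garden', 'big'] (min_width=16, slack=3)
Line 5: ['display', 'stone', 'music'] (min_width=19, slack=0)
Line 6: ['butter', 'train', 'desert'] (min_width=19, slack=0)
Line 7: ['clean', 'electric'] (min_width=14, slack=5)
Line 8: ['vector', 'that'] (min_width=11, slack=8)
Line 9: ['mountain', 'water', 'corn'] (min_width=19, slack=0)
Line 10: ['dolphin', 'with'] (min_width=12, slack=7)
Line 11: ['morning', 'bright'] (min_width=14, slack=5)
Total lines: 11

Answer: 11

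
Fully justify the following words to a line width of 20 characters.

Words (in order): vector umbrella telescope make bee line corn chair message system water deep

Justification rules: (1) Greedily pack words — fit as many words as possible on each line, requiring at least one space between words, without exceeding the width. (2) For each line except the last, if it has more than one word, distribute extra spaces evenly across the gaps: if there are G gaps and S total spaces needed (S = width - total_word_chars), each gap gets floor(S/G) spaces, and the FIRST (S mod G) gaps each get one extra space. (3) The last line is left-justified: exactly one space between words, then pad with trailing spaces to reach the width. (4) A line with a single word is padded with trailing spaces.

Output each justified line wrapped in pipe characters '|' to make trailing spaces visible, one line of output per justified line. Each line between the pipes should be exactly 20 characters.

Line 1: ['vector', 'umbrella'] (min_width=15, slack=5)
Line 2: ['telescope', 'make', 'bee'] (min_width=18, slack=2)
Line 3: ['line', 'corn', 'chair'] (min_width=15, slack=5)
Line 4: ['message', 'system', 'water'] (min_width=20, slack=0)
Line 5: ['deep'] (min_width=4, slack=16)

Answer: |vector      umbrella|
|telescope  make  bee|
|line    corn   chair|
|message system water|
|deep                |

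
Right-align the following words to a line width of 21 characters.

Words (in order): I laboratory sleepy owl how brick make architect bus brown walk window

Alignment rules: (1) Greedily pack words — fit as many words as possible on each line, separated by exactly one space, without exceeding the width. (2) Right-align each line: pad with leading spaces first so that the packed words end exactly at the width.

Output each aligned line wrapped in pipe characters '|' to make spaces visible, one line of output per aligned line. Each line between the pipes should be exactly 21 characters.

Line 1: ['I', 'laboratory', 'sleepy'] (min_width=19, slack=2)
Line 2: ['owl', 'how', 'brick', 'make'] (min_width=18, slack=3)
Line 3: ['architect', 'bus', 'brown'] (min_width=19, slack=2)
Line 4: ['walk', 'window'] (min_width=11, slack=10)

Answer: |  I laboratory sleepy|
|   owl how brick make|
|  architect bus brown|
|          walk window|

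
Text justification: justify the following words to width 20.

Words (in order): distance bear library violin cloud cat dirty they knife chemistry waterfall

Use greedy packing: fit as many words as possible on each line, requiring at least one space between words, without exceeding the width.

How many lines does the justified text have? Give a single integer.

Line 1: ['distance', 'bear'] (min_width=13, slack=7)
Line 2: ['library', 'violin', 'cloud'] (min_width=20, slack=0)
Line 3: ['cat', 'dirty', 'they', 'knife'] (min_width=20, slack=0)
Line 4: ['chemistry', 'waterfall'] (min_width=19, slack=1)
Total lines: 4

Answer: 4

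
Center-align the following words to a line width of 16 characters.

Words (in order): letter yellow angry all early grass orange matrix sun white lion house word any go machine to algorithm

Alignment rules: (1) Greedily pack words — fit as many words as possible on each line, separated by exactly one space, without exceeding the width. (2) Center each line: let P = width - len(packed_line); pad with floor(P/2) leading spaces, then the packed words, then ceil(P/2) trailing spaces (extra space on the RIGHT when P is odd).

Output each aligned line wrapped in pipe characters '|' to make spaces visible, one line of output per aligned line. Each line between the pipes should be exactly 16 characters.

Answer: | letter yellow  |
|angry all early |
|  grass orange  |
|matrix sun white|
|lion house word |
| any go machine |
|  to algorithm  |

Derivation:
Line 1: ['letter', 'yellow'] (min_width=13, slack=3)
Line 2: ['angry', 'all', 'early'] (min_width=15, slack=1)
Line 3: ['grass', 'orange'] (min_width=12, slack=4)
Line 4: ['matrix', 'sun', 'white'] (min_width=16, slack=0)
Line 5: ['lion', 'house', 'word'] (min_width=15, slack=1)
Line 6: ['any', 'go', 'machine'] (min_width=14, slack=2)
Line 7: ['to', 'algorithm'] (min_width=12, slack=4)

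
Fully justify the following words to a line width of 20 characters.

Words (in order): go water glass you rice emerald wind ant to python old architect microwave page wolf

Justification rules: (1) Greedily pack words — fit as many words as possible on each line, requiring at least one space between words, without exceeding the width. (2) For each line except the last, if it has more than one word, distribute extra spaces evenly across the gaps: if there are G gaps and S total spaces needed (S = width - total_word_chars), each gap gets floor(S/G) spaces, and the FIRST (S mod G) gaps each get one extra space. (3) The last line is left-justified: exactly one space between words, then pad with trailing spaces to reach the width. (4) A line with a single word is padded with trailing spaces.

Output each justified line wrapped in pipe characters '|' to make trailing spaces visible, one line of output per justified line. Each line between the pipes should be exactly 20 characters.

Line 1: ['go', 'water', 'glass', 'you'] (min_width=18, slack=2)
Line 2: ['rice', 'emerald', 'wind'] (min_width=17, slack=3)
Line 3: ['ant', 'to', 'python', 'old'] (min_width=17, slack=3)
Line 4: ['architect', 'microwave'] (min_width=19, slack=1)
Line 5: ['page', 'wolf'] (min_width=9, slack=11)

Answer: |go  water  glass you|
|rice   emerald  wind|
|ant  to  python  old|
|architect  microwave|
|page wolf           |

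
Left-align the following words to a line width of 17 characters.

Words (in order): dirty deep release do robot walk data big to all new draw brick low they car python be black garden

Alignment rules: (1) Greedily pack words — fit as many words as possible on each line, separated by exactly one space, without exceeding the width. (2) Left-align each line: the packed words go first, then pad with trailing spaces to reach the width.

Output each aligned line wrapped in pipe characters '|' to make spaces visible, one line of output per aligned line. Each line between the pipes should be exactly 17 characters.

Answer: |dirty deep       |
|release do robot |
|walk data big to |
|all new draw     |
|brick low they   |
|car python be    |
|black garden     |

Derivation:
Line 1: ['dirty', 'deep'] (min_width=10, slack=7)
Line 2: ['release', 'do', 'robot'] (min_width=16, slack=1)
Line 3: ['walk', 'data', 'big', 'to'] (min_width=16, slack=1)
Line 4: ['all', 'new', 'draw'] (min_width=12, slack=5)
Line 5: ['brick', 'low', 'they'] (min_width=14, slack=3)
Line 6: ['car', 'python', 'be'] (min_width=13, slack=4)
Line 7: ['black', 'garden'] (min_width=12, slack=5)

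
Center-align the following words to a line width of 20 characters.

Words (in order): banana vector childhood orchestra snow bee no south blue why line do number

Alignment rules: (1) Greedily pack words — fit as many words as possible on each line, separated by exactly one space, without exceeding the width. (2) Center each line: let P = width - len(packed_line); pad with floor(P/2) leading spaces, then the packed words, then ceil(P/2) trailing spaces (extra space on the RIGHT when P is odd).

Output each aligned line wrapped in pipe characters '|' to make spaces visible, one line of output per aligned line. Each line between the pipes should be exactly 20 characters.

Line 1: ['banana', 'vector'] (min_width=13, slack=7)
Line 2: ['childhood', 'orchestra'] (min_width=19, slack=1)
Line 3: ['snow', 'bee', 'no', 'south'] (min_width=17, slack=3)
Line 4: ['blue', 'why', 'line', 'do'] (min_width=16, slack=4)
Line 5: ['number'] (min_width=6, slack=14)

Answer: |   banana vector    |
|childhood orchestra |
| snow bee no south  |
|  blue why line do  |
|       number       |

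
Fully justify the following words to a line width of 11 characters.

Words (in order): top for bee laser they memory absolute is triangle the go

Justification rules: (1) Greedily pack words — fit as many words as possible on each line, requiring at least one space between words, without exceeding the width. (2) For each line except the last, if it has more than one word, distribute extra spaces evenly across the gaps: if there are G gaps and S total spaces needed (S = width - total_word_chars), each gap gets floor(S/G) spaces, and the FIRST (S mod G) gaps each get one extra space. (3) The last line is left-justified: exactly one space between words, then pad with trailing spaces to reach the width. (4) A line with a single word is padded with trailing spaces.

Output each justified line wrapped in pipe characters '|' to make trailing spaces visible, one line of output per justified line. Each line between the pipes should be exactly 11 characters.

Line 1: ['top', 'for', 'bee'] (min_width=11, slack=0)
Line 2: ['laser', 'they'] (min_width=10, slack=1)
Line 3: ['memory'] (min_width=6, slack=5)
Line 4: ['absolute', 'is'] (min_width=11, slack=0)
Line 5: ['triangle'] (min_width=8, slack=3)
Line 6: ['the', 'go'] (min_width=6, slack=5)

Answer: |top for bee|
|laser  they|
|memory     |
|absolute is|
|triangle   |
|the go     |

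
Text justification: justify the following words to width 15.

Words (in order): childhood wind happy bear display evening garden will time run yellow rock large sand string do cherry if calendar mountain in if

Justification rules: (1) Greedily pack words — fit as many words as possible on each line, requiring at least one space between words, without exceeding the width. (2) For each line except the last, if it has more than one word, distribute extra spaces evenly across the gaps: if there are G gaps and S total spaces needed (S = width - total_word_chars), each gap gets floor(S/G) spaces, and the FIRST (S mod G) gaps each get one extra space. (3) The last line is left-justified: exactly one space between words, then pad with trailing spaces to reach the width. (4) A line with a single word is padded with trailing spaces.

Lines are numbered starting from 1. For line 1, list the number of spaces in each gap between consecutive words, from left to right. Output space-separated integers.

Line 1: ['childhood', 'wind'] (min_width=14, slack=1)
Line 2: ['happy', 'bear'] (min_width=10, slack=5)
Line 3: ['display', 'evening'] (min_width=15, slack=0)
Line 4: ['garden', 'will'] (min_width=11, slack=4)
Line 5: ['time', 'run', 'yellow'] (min_width=15, slack=0)
Line 6: ['rock', 'large', 'sand'] (min_width=15, slack=0)
Line 7: ['string', 'do'] (min_width=9, slack=6)
Line 8: ['cherry', 'if'] (min_width=9, slack=6)
Line 9: ['calendar'] (min_width=8, slack=7)
Line 10: ['mountain', 'in', 'if'] (min_width=14, slack=1)

Answer: 2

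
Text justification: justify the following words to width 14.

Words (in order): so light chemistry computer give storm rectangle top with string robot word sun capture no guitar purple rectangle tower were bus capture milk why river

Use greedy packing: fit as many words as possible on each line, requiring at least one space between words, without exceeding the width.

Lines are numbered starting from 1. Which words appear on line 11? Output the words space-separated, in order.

Line 1: ['so', 'light'] (min_width=8, slack=6)
Line 2: ['chemistry'] (min_width=9, slack=5)
Line 3: ['computer', 'give'] (min_width=13, slack=1)
Line 4: ['storm'] (min_width=5, slack=9)
Line 5: ['rectangle', 'top'] (min_width=13, slack=1)
Line 6: ['with', 'string'] (min_width=11, slack=3)
Line 7: ['robot', 'word', 'sun'] (min_width=14, slack=0)
Line 8: ['capture', 'no'] (min_width=10, slack=4)
Line 9: ['guitar', 'purple'] (min_width=13, slack=1)
Line 10: ['rectangle'] (min_width=9, slack=5)
Line 11: ['tower', 'were', 'bus'] (min_width=14, slack=0)
Line 12: ['capture', 'milk'] (min_width=12, slack=2)
Line 13: ['why', 'river'] (min_width=9, slack=5)

Answer: tower were bus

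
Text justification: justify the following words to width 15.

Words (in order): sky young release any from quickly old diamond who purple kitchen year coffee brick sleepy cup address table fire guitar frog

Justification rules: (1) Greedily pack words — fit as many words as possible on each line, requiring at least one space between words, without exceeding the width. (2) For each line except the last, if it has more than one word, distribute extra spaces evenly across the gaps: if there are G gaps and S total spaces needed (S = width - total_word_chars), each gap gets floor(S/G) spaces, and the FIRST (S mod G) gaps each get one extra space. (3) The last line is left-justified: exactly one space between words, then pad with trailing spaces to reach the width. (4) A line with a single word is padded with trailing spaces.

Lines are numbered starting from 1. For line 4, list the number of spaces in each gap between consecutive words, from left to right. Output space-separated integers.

Answer: 1 1

Derivation:
Line 1: ['sky', 'young'] (min_width=9, slack=6)
Line 2: ['release', 'any'] (min_width=11, slack=4)
Line 3: ['from', 'quickly'] (min_width=12, slack=3)
Line 4: ['old', 'diamond', 'who'] (min_width=15, slack=0)
Line 5: ['purple', 'kitchen'] (min_width=14, slack=1)
Line 6: ['year', 'coffee'] (min_width=11, slack=4)
Line 7: ['brick', 'sleepy'] (min_width=12, slack=3)
Line 8: ['cup', 'address'] (min_width=11, slack=4)
Line 9: ['table', 'fire'] (min_width=10, slack=5)
Line 10: ['guitar', 'frog'] (min_width=11, slack=4)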